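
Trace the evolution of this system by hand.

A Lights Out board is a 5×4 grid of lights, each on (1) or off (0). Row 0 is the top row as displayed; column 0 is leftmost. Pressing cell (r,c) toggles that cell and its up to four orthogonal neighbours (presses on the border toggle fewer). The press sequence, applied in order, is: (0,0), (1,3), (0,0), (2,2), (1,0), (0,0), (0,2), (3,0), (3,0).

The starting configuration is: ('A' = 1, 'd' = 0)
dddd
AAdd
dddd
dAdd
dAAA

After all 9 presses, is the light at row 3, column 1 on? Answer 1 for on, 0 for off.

1

t=0: dddd
AAdd
dddd
dAdd
dAAA
t=1: AAdd
dAdd
dddd
dAdd
dAAA
t=2: AAdA
dAAA
dddA
dAdd
dAAA
t=3: dddA
AAAA
dddA
dAdd
dAAA
t=4: dddA
AAdA
dAAd
dAAd
dAAA
t=5: AddA
dddA
AAAd
dAAd
dAAA
t=6: dAdA
AddA
AAAd
dAAd
dAAA
t=7: ddAd
AdAA
AAAd
dAAd
dAAA
t=8: ddAd
AdAA
dAAd
AdAd
AAAA
t=9: ddAd
AdAA
AAAd
dAAd
dAAA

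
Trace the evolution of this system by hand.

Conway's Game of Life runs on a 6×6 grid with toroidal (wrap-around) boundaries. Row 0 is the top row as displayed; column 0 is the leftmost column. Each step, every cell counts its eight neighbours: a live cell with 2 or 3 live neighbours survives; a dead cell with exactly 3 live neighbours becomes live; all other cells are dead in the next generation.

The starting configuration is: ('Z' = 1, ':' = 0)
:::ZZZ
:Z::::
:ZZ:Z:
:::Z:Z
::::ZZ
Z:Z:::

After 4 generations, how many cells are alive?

2

gen 0: :::ZZZ
:Z::::
:ZZ:Z:
:::Z:Z
::::ZZ
Z:Z:::
gen 1: ZZZZZZ
ZZ:::Z
ZZZZZ:
Z:ZZ:Z
Z::ZZZ
Z:::::
gen 2: ::ZZZ:
::::::
::::::
::::::
::ZZ::
::::::
gen 3: :::Z::
:::Z::
::::::
::::::
::::::
::::Z:
gen 4: :::ZZ:
::::::
::::::
::::::
::::::
::::::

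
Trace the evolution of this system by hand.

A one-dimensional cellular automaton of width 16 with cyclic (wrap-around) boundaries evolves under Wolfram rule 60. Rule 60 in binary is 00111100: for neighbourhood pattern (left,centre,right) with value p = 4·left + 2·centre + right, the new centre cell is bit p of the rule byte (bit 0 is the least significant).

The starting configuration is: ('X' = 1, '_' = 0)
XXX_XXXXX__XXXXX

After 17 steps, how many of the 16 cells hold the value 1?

0) XXX_XXXXX__XXXXX
1) ___XX____X_X____
2) ___X_X___XXXX___
3) ___XXXX__X___X__
4) ___X___X_XX__XX_
5) ___XX__XXX_X_X_X
6) X__X_X_X__XXXXXX
7) _X_XXXXXX_X_____
8) _XXX_____XXX____
9) _X__X____X__X___
10) _XX_XX___XX_XX__
11) _X_XX_X__X_XX_X_
12) _XXX_XXX_XXX_XXX
13) XX__XX__XX__XX__
14) X_X_X_X_X_X_X_X_
15) XXXXXXXXXXXXXXXX
16) ________________
17) ________________

0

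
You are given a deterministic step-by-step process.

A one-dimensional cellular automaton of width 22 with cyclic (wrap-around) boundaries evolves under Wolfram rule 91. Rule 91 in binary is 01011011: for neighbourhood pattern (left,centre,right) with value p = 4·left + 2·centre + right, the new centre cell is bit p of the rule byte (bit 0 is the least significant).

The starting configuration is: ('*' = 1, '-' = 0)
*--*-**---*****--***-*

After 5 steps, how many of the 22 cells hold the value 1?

8

gen 0: *--*-**---*****--***-*
gen 1: ***--******---****-*-*
gen 2: --****----*****--*---*
gen 3: ***--******---***-***-
gen 4: *-****----*****-*-*-*-
gen 5: --*--******---*-------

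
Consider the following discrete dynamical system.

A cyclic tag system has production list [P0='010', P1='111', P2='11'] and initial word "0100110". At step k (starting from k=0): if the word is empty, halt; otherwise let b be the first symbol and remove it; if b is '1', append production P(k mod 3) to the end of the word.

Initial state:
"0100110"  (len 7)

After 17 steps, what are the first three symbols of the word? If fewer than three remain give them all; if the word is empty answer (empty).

111

k=0  "0100110"  (len 7)
k=1  "100110"  (len 6)
k=2  "00110111"  (len 8)
k=3  "0110111"  (len 7)
k=4  "110111"  (len 6)
k=5  "10111111"  (len 8)
k=6  "011111111"  (len 9)
k=7  "11111111"  (len 8)
k=8  "1111111111"  (len 10)
k=9  "11111111111"  (len 11)
k=10  "1111111111010"  (len 13)
k=11  "111111111010111"  (len 15)
k=12  "1111111101011111"  (len 16)
k=13  "111111101011111010"  (len 18)
k=14  "11111101011111010111"  (len 20)
k=15  "111110101111101011111"  (len 21)
k=16  "11110101111101011111010"  (len 23)
k=17  "1110101111101011111010111"  (len 25)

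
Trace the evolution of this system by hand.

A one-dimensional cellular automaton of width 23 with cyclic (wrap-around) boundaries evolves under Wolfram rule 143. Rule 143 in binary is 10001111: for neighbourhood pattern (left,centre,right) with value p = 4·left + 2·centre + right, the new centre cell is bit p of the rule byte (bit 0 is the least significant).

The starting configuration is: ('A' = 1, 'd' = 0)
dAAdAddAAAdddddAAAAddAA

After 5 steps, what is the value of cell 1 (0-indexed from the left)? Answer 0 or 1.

1

gen 0: dAAdAddAAAdddddAAAAddAA
gen 1: dAddAdAAAddAAAAAAAddAAd
gen 2: AAdAAdAAddAAAAAAAddAAdd
gen 3: AddAddAddAAAAAAAddAAddA
gen 4: ddAAdAAdAAAAAAAddAAddAA
gen 5: dAAddAddAAAAAAddAAddAAd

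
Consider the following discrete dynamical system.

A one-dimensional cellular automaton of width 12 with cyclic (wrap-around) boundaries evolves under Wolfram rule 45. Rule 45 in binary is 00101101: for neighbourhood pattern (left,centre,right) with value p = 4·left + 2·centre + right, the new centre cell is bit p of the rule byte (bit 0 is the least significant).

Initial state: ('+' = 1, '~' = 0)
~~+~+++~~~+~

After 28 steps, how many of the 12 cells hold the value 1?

0) ~~+~+++~~~+~
1) +~+++~~~+~+~
2) +++~~~+~++++
3) ~~~~+~+++~~~
4) +++~+++~~~++
5) ~~~++~~~+~+~
6) ++~+~~+~+++~
7) +~++~~+++~~+
8) ~++~~~+~~~~+
9) ++~~+~+~++~+
10) ~~~~+++++~++
11) ~++~+~~~~++~
12) ~+~++~++~+~~
13) ~+++~++~++~+
14) ++~~++~++~++
15) ~~~~+~++~++~
16) +++~+++~++~~
17) +~~++~~++~~~
18) +~~+~~~+~~+~
19) +~~+~+~+~~++
20) ~~~+++++~~+~
21) ++~+~~~~~~+~
22) +~++~++++~++
23) ~++~++~~~++~
24) ~+~++~~+~+~~
25) ~+++~~~+++~+
26) ++~~~+~+~~++
27) ~~~+~+++~~+~
28) ++~+++~~~~+~

6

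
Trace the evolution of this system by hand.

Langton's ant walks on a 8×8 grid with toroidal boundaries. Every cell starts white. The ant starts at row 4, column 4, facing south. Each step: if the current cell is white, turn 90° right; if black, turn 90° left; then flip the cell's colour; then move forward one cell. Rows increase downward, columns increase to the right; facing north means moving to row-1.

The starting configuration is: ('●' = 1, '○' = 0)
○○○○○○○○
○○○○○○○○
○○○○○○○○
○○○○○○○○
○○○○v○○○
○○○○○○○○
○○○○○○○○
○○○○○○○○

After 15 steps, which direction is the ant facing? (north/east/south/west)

west

gen 0: ○○○○○○○○
○○○○○○○○
○○○○○○○○
○○○○○○○○
○○○○v○○○
○○○○○○○○
○○○○○○○○
○○○○○○○○
gen 1: ○○○○○○○○
○○○○○○○○
○○○○○○○○
○○○○○○○○
○○○<●○○○
○○○○○○○○
○○○○○○○○
○○○○○○○○
gen 2: ○○○○○○○○
○○○○○○○○
○○○○○○○○
○○○^○○○○
○○○●●○○○
○○○○○○○○
○○○○○○○○
○○○○○○○○
gen 3: ○○○○○○○○
○○○○○○○○
○○○○○○○○
○○○●>○○○
○○○●●○○○
○○○○○○○○
○○○○○○○○
○○○○○○○○
gen 4: ○○○○○○○○
○○○○○○○○
○○○○○○○○
○○○●●○○○
○○○●v○○○
○○○○○○○○
○○○○○○○○
○○○○○○○○
gen 5: ○○○○○○○○
○○○○○○○○
○○○○○○○○
○○○●●○○○
○○○●○>○○
○○○○○○○○
○○○○○○○○
○○○○○○○○
gen 6: ○○○○○○○○
○○○○○○○○
○○○○○○○○
○○○●●○○○
○○○●○●○○
○○○○○v○○
○○○○○○○○
○○○○○○○○
gen 7: ○○○○○○○○
○○○○○○○○
○○○○○○○○
○○○●●○○○
○○○●○●○○
○○○○<●○○
○○○○○○○○
○○○○○○○○
gen 8: ○○○○○○○○
○○○○○○○○
○○○○○○○○
○○○●●○○○
○○○●^●○○
○○○○●●○○
○○○○○○○○
○○○○○○○○
gen 9: ○○○○○○○○
○○○○○○○○
○○○○○○○○
○○○●●○○○
○○○●●>○○
○○○○●●○○
○○○○○○○○
○○○○○○○○
gen 10: ○○○○○○○○
○○○○○○○○
○○○○○○○○
○○○●●^○○
○○○●●○○○
○○○○●●○○
○○○○○○○○
○○○○○○○○
gen 11: ○○○○○○○○
○○○○○○○○
○○○○○○○○
○○○●●●>○
○○○●●○○○
○○○○●●○○
○○○○○○○○
○○○○○○○○
gen 12: ○○○○○○○○
○○○○○○○○
○○○○○○○○
○○○●●●●○
○○○●●○v○
○○○○●●○○
○○○○○○○○
○○○○○○○○
gen 13: ○○○○○○○○
○○○○○○○○
○○○○○○○○
○○○●●●●○
○○○●●<●○
○○○○●●○○
○○○○○○○○
○○○○○○○○
gen 14: ○○○○○○○○
○○○○○○○○
○○○○○○○○
○○○●●^●○
○○○●●●●○
○○○○●●○○
○○○○○○○○
○○○○○○○○
gen 15: ○○○○○○○○
○○○○○○○○
○○○○○○○○
○○○●<○●○
○○○●●●●○
○○○○●●○○
○○○○○○○○
○○○○○○○○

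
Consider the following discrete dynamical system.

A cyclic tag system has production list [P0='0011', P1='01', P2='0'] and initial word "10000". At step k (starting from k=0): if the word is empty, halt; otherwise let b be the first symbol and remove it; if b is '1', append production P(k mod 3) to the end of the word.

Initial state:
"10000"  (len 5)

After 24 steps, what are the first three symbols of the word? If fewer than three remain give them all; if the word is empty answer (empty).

010

0) "10000"  (len 5)
1) "00000011"  (len 8)
2) "0000011"  (len 7)
3) "000011"  (len 6)
4) "00011"  (len 5)
5) "0011"  (len 4)
6) "011"  (len 3)
7) "11"  (len 2)
8) "101"  (len 3)
9) "010"  (len 3)
10) "10"  (len 2)
11) "001"  (len 3)
12) "01"  (len 2)
13) "1"  (len 1)
14) "01"  (len 2)
15) "1"  (len 1)
16) "0011"  (len 4)
17) "011"  (len 3)
18) "11"  (len 2)
19) "10011"  (len 5)
20) "001101"  (len 6)
21) "01101"  (len 5)
22) "1101"  (len 4)
23) "10101"  (len 5)
24) "01010"  (len 5)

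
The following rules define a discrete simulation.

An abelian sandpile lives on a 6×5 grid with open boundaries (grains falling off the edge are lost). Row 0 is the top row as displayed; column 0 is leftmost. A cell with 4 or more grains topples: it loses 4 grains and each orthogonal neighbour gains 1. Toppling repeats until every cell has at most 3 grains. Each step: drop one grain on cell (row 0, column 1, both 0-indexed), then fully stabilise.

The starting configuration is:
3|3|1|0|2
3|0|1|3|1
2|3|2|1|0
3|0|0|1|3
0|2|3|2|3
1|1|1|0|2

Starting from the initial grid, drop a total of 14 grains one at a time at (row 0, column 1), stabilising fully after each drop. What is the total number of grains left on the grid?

48

k=0  3|3|1|0|2
3|0|1|3|1
2|3|2|1|0
3|0|0|1|3
0|2|3|2|3
1|1|1|0|2
k=1  1|1|2|0|2
0|2|1|3|1
3|3|2|1|0
3|0|0|1|3
0|2|3|2|3
1|1|1|0|2
k=2  1|2|2|0|2
0|2|1|3|1
3|3|2|1|0
3|0|0|1|3
0|2|3|2|3
1|1|1|0|2
k=3  1|3|2|0|2
0|2|1|3|1
3|3|2|1|0
3|0|0|1|3
0|2|3|2|3
1|1|1|0|2
k=4  2|0|3|0|2
0|3|1|3|1
3|3|2|1|0
3|0|0|1|3
0|2|3|2|3
1|1|1|0|2
k=5  2|1|3|0|2
0|3|1|3|1
3|3|2|1|0
3|0|0|1|3
0|2|3|2|3
1|1|1|0|2
k=6  2|2|3|0|2
0|3|1|3|1
3|3|2|1|0
3|0|0|1|3
0|2|3|2|3
1|1|1|0|2
k=7  2|3|3|0|2
0|3|1|3|1
3|3|2|1|0
3|0|0|1|3
0|2|3|2|3
1|1|1|0|2
k=8  3|2|0|1|2
2|1|3|3|1
1|1|3|1|0
0|2|0|1|3
1|2|3|2|3
1|1|1|0|2
k=9  3|3|0|1|2
2|1|3|3|1
1|1|3|1|0
0|2|0|1|3
1|2|3|2|3
1|1|1|0|2
k=10  0|1|1|1|2
3|2|3|3|1
1|1|3|1|0
0|2|0|1|3
1|2|3|2|3
1|1|1|0|2
k=11  0|2|1|1|2
3|2|3|3|1
1|1|3|1|0
0|2|0|1|3
1|2|3|2|3
1|1|1|0|2
k=12  0|3|1|1|2
3|2|3|3|1
1|1|3|1|0
0|2|0|1|3
1|2|3|2|3
1|1|1|0|2
k=13  1|0|2|1|2
3|3|3|3|1
1|1|3|1|0
0|2|0|1|3
1|2|3|2|3
1|1|1|0|2
k=14  1|1|2|1|2
3|3|3|3|1
1|1|3|1|0
0|2|0|1|3
1|2|3|2|3
1|1|1|0|2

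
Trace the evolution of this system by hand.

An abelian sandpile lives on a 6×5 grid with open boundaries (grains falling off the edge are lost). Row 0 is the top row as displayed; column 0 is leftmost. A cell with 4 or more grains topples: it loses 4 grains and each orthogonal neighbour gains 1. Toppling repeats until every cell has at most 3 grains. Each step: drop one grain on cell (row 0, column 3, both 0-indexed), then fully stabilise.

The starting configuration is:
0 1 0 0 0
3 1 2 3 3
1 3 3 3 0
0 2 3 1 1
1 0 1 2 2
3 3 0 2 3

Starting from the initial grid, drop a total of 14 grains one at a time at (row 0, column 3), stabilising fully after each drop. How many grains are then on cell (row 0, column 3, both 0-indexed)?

2

k=0  0 1 0 0 0
3 1 2 3 3
1 3 3 3 0
0 2 3 1 1
1 0 1 2 2
3 3 0 2 3
k=1  0 1 0 1 0
3 1 2 3 3
1 3 3 3 0
0 2 3 1 1
1 0 1 2 2
3 3 0 2 3
k=2  0 1 0 2 0
3 1 2 3 3
1 3 3 3 0
0 2 3 1 1
1 0 1 2 2
3 3 0 2 3
k=3  0 1 0 3 0
3 1 2 3 3
1 3 3 3 0
0 2 3 1 1
1 0 1 2 2
3 3 0 2 3
k=4  0 1 2 1 2
3 3 0 3 0
2 1 3 1 2
1 0 1 3 1
1 1 2 2 2
3 3 0 2 3
k=5  0 1 2 2 2
3 3 0 3 0
2 1 3 1 2
1 0 1 3 1
1 1 2 2 2
3 3 0 2 3
k=6  0 1 2 3 2
3 3 0 3 0
2 1 3 1 2
1 0 1 3 1
1 1 2 2 2
3 3 0 2 3
k=7  0 1 3 1 3
3 3 1 0 1
2 1 3 2 2
1 0 1 3 1
1 1 2 2 2
3 3 0 2 3
k=8  0 1 3 2 3
3 3 1 0 1
2 1 3 2 2
1 0 1 3 1
1 1 2 2 2
3 3 0 2 3
k=9  0 1 3 3 3
3 3 1 0 1
2 1 3 2 2
1 0 1 3 1
1 1 2 2 2
3 3 0 2 3
k=10  0 2 0 2 0
3 3 2 1 2
2 1 3 2 2
1 0 1 3 1
1 1 2 2 2
3 3 0 2 3
k=11  0 2 0 3 0
3 3 2 1 2
2 1 3 2 2
1 0 1 3 1
1 1 2 2 2
3 3 0 2 3
k=12  0 2 1 0 1
3 3 2 2 2
2 1 3 2 2
1 0 1 3 1
1 1 2 2 2
3 3 0 2 3
k=13  0 2 1 1 1
3 3 2 2 2
2 1 3 2 2
1 0 1 3 1
1 1 2 2 2
3 3 0 2 3
k=14  0 2 1 2 1
3 3 2 2 2
2 1 3 2 2
1 0 1 3 1
1 1 2 2 2
3 3 0 2 3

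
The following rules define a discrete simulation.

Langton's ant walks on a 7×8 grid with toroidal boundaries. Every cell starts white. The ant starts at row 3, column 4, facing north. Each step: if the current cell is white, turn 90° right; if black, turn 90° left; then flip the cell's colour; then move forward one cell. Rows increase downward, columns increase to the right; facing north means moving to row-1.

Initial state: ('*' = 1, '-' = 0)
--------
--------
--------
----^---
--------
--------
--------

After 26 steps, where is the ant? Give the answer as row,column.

step 0: --------
--------
--------
----^---
--------
--------
--------
step 1: --------
--------
--------
----*>--
--------
--------
--------
step 2: --------
--------
--------
----**--
-----v--
--------
--------
step 3: --------
--------
--------
----**--
----<*--
--------
--------
step 4: --------
--------
--------
----^*--
----**--
--------
--------
step 5: --------
--------
--------
---<-*--
----**--
--------
--------
step 6: --------
--------
---^----
---*-*--
----**--
--------
--------
step 7: --------
--------
---*>---
---*-*--
----**--
--------
--------
step 8: --------
--------
---**---
---*v*--
----**--
--------
--------
step 9: --------
--------
---**---
---<**--
----**--
--------
--------
step 10: --------
--------
---**---
----**--
---v**--
--------
--------
step 11: --------
--------
---**---
----**--
--<***--
--------
--------
step 12: --------
--------
---**---
--^-**--
--****--
--------
--------
step 13: --------
--------
---**---
--*>**--
--****--
--------
--------
step 14: --------
--------
---**---
--****--
--*v**--
--------
--------
step 15: --------
--------
---**---
--****--
--*->*--
--------
--------
step 16: --------
--------
---**---
--**^*--
--*--*--
--------
--------
step 17: --------
--------
---**---
--*<-*--
--*--*--
--------
--------
step 18: --------
--------
---**---
--*--*--
--*v-*--
--------
--------
step 19: --------
--------
---**---
--*--*--
--<*-*--
--------
--------
step 20: --------
--------
---**---
--*--*--
---*-*--
--v-----
--------
step 21: --------
--------
---**---
--*--*--
---*-*--
-<*-----
--------
step 22: --------
--------
---**---
--*--*--
-^-*-*--
-**-----
--------
step 23: --------
--------
---**---
--*--*--
-*>*-*--
-**-----
--------
step 24: --------
--------
---**---
--*--*--
-***-*--
-*v-----
--------
step 25: --------
--------
---**---
--*--*--
-***-*--
-*->----
--------
step 26: --------
--------
---**---
--*--*--
-***-*--
-*-*----
---v----

6,3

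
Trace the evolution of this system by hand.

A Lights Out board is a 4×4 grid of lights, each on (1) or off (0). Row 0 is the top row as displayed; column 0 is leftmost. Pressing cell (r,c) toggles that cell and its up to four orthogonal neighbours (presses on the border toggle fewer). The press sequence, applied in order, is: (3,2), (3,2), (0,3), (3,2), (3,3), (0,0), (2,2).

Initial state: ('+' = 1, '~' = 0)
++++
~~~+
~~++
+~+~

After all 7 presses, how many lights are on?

7

step 0: ++++
~~~+
~~++
+~+~
step 1: ++++
~~~+
~~~+
++~+
step 2: ++++
~~~+
~~++
+~+~
step 3: ++~~
~~~~
~~++
+~+~
step 4: ++~~
~~~~
~~~+
++~+
step 5: ++~~
~~~~
~~~~
+++~
step 6: ~~~~
+~~~
~~~~
+++~
step 7: ~~~~
+~+~
~+++
++~~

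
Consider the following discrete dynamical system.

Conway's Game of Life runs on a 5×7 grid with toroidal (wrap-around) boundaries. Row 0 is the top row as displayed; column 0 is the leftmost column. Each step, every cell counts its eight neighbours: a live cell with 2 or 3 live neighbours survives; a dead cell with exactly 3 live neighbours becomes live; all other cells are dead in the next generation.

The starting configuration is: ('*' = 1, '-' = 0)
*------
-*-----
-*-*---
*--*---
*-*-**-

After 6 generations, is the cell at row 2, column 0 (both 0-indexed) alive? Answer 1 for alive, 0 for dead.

step 0: *------
-*-----
-*-*---
*--*---
*-*-**-
step 1: *-----*
***----
**-----
*--*--*
*--**--
step 2: --**--*
--*----
-------
--***-*
-*-***-
step 3: -*---*-
--**---
--*----
--*----
**----*
step 4: -*----*
-***---
-**----
*-*----
***---*
step 5: ---*--*
---*---
*------
---*--*
--*---*
step 6: --**---
-------
-------
*-----*
*-**-**

0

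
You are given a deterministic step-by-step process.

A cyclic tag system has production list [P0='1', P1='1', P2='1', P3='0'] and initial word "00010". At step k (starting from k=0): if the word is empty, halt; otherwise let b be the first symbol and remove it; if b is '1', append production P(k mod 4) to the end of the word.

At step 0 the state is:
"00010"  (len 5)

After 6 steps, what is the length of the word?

k=0  "00010"  (len 5)
k=1  "0010"  (len 4)
k=2  "010"  (len 3)
k=3  "10"  (len 2)
k=4  "00"  (len 2)
k=5  "0"  (len 1)
k=6  (halted — word empty)

0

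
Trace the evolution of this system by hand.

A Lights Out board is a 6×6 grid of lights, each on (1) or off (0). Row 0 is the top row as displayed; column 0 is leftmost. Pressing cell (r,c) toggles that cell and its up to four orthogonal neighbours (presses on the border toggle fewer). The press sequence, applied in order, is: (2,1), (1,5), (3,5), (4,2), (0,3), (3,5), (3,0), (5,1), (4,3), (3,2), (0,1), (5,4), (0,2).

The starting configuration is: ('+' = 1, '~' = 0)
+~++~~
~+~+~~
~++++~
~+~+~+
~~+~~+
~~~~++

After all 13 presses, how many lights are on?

t=0: +~++~~
~+~+~~
~++++~
~+~+~+
~~+~~+
~~~~++
t=1: +~++~~
~~~+~~
+~~++~
~~~+~+
~~+~~+
~~~~++
t=2: +~++~+
~~~+++
+~~+++
~~~+~+
~~+~~+
~~~~++
t=3: +~++~+
~~~+++
+~~++~
~~~++~
~~+~~~
~~~~++
t=4: +~++~+
~~~+++
+~~++~
~~+++~
~+~+~~
~~+~++
t=5: +~~~++
~~~~++
+~~++~
~~+++~
~+~+~~
~~+~++
t=6: +~~~++
~~~~++
+~~+++
~~++~+
~+~+~+
~~+~++
t=7: +~~~++
~~~~++
~~~+++
++++~+
++~+~+
~~+~++
t=8: +~~~++
~~~~++
~~~+++
++++~+
+~~+~+
++~~++
t=9: +~~~++
~~~~++
~~~+++
+++~~+
+~+~++
++~+++
t=10: +~~~++
~~~~++
~~++++
+~~+~+
+~~~++
++~+++
t=11: ~++~++
~+~~++
~~++++
+~~+~+
+~~~++
++~+++
t=12: ~++~++
~+~~++
~~++++
+~~+~+
+~~~~+
++~~~~
t=13: ~~~+++
~++~++
~~++++
+~~+~+
+~~~~+
++~~~~

18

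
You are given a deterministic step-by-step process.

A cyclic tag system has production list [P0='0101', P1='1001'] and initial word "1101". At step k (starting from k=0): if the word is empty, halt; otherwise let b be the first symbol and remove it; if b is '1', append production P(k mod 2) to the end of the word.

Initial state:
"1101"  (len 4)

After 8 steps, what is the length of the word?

16

[0] "1101"  (len 4)
[1] "1010101"  (len 7)
[2] "0101011001"  (len 10)
[3] "101011001"  (len 9)
[4] "010110011001"  (len 12)
[5] "10110011001"  (len 11)
[6] "01100110011001"  (len 14)
[7] "1100110011001"  (len 13)
[8] "1001100110011001"  (len 16)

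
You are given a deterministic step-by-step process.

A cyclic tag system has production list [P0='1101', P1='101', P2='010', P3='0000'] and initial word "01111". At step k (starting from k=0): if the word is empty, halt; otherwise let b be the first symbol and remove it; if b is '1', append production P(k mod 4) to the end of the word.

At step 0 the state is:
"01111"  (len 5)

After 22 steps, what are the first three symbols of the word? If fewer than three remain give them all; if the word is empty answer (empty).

000

[0] "01111"  (len 5)
[1] "1111"  (len 4)
[2] "111101"  (len 6)
[3] "11101010"  (len 8)
[4] "11010100000"  (len 11)
[5] "10101000001101"  (len 14)
[6] "0101000001101101"  (len 16)
[7] "101000001101101"  (len 15)
[8] "010000011011010000"  (len 18)
[9] "10000011011010000"  (len 17)
[10] "0000011011010000101"  (len 19)
[11] "000011011010000101"  (len 18)
[12] "00011011010000101"  (len 17)
[13] "0011011010000101"  (len 16)
[14] "011011010000101"  (len 15)
[15] "11011010000101"  (len 14)
[16] "10110100001010000"  (len 17)
[17] "01101000010100001101"  (len 20)
[18] "1101000010100001101"  (len 19)
[19] "101000010100001101010"  (len 21)
[20] "010000101000011010100000"  (len 24)
[21] "10000101000011010100000"  (len 23)
[22] "0000101000011010100000101"  (len 25)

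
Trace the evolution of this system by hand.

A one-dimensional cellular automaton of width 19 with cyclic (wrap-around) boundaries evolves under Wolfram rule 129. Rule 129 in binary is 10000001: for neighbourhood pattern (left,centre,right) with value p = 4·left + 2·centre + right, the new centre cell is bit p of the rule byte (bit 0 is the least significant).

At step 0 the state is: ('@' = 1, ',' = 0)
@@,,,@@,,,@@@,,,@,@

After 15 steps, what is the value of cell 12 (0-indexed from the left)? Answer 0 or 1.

1

k=0  @@,,,@@,,,@@@,,,@,@
k=1  @,,@,,,,@,,@,,@,,,,
k=2  ,,,,,@@,,,,,,,,,@@,
k=3  @@@@,,,,@@@@@@@,,,,
k=4  ,@@,,@@,,@@@@@,,@@,
k=5  ,,,,,,,,,,@@@,,,,,,
k=6  @@@@@@@@@,,@,,@@@@@
k=7  @@@@@@@@,,,,,,,@@@@
k=8  @@@@@@@,,@@@@@,,@@@
k=9  @@@@@@,,,,@@@,,,,@@
k=10  @@@@@,,@@,,@,,@@,,@
k=11  @@@@,,,,,,,,,,,,,,,
k=12  ,@@,,@@@@@@@@@@@@@,
k=13  ,,,,,,@@@@@@@@@@@,,
k=14  @@@@@,,@@@@@@@@@,,@
k=15  @@@@,,,,@@@@@@@,,,,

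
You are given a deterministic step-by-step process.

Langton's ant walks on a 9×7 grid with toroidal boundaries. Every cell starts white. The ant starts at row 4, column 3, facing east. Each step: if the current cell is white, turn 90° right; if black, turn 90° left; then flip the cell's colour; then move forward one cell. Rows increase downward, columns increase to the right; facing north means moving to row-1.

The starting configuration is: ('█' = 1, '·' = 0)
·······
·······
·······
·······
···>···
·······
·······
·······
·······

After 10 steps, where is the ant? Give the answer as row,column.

t=0: ·······
·······
·······
·······
···>···
·······
·······
·······
·······
t=1: ·······
·······
·······
·······
···█···
···v···
·······
·······
·······
t=2: ·······
·······
·······
·······
···█···
··<█···
·······
·······
·······
t=3: ·······
·······
·······
·······
··^█···
··██···
·······
·······
·······
t=4: ·······
·······
·······
·······
··█>···
··██···
·······
·······
·······
t=5: ·······
·······
·······
···^···
··█····
··██···
·······
·······
·······
t=6: ·······
·······
·······
···█>··
··█····
··██···
·······
·······
·······
t=7: ·······
·······
·······
···██··
··█·v··
··██···
·······
·······
·······
t=8: ·······
·······
·······
···██··
··█<█··
··██···
·······
·······
·······
t=9: ·······
·······
·······
···^█··
··███··
··██···
·······
·······
·······
t=10: ·······
·······
·······
··<·█··
··███··
··██···
·······
·······
·······

3,2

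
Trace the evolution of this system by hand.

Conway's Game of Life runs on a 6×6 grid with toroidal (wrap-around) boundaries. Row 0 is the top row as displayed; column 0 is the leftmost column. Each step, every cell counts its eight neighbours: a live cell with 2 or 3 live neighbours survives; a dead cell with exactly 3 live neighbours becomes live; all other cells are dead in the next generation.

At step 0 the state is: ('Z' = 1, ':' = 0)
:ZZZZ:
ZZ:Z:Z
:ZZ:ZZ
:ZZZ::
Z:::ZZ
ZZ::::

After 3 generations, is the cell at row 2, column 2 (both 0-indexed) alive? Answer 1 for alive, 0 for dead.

[0] :ZZZZ:
ZZ:Z:Z
:ZZ:ZZ
:ZZZ::
Z:::ZZ
ZZ::::
[1] :::ZZ:
::::::
:::::Z
::::::
:::ZZZ
::::::
[2] ::::::
::::Z:
::::::
:::::Z
::::Z:
:::::Z
[3] ::::::
::::::
::::::
::::::
::::ZZ
::::::

0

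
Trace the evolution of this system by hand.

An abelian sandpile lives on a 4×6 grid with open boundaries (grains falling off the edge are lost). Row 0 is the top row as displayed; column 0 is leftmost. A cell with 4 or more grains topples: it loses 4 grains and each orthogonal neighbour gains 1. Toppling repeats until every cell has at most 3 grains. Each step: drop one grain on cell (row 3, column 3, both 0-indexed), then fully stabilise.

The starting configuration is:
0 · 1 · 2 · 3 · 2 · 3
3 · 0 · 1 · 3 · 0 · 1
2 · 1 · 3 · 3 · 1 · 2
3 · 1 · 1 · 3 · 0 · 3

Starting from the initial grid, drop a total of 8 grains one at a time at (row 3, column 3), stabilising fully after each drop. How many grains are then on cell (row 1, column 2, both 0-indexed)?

[0] 0 · 1 · 2 · 3 · 2 · 3
3 · 0 · 1 · 3 · 0 · 1
2 · 1 · 3 · 3 · 1 · 2
3 · 1 · 1 · 3 · 0 · 3
[1] 0 · 1 · 3 · 0 · 3 · 3
3 · 0 · 3 · 1 · 1 · 1
2 · 2 · 0 · 2 · 2 · 2
3 · 1 · 3 · 1 · 1 · 3
[2] 0 · 1 · 3 · 0 · 3 · 3
3 · 0 · 3 · 1 · 1 · 1
2 · 2 · 0 · 2 · 2 · 2
3 · 1 · 3 · 2 · 1 · 3
[3] 0 · 1 · 3 · 0 · 3 · 3
3 · 0 · 3 · 1 · 1 · 1
2 · 2 · 0 · 2 · 2 · 2
3 · 1 · 3 · 3 · 1 · 3
[4] 0 · 1 · 3 · 0 · 3 · 3
3 · 0 · 3 · 1 · 1 · 1
2 · 2 · 1 · 3 · 2 · 2
3 · 2 · 0 · 1 · 2 · 3
[5] 0 · 1 · 3 · 0 · 3 · 3
3 · 0 · 3 · 1 · 1 · 1
2 · 2 · 1 · 3 · 2 · 2
3 · 2 · 0 · 2 · 2 · 3
[6] 0 · 1 · 3 · 0 · 3 · 3
3 · 0 · 3 · 1 · 1 · 1
2 · 2 · 1 · 3 · 2 · 2
3 · 2 · 0 · 3 · 2 · 3
[7] 0 · 1 · 3 · 0 · 3 · 3
3 · 0 · 3 · 2 · 1 · 1
2 · 2 · 2 · 0 · 3 · 2
3 · 2 · 1 · 1 · 3 · 3
[8] 0 · 1 · 3 · 0 · 3 · 3
3 · 0 · 3 · 2 · 1 · 1
2 · 2 · 2 · 0 · 3 · 2
3 · 2 · 1 · 2 · 3 · 3

3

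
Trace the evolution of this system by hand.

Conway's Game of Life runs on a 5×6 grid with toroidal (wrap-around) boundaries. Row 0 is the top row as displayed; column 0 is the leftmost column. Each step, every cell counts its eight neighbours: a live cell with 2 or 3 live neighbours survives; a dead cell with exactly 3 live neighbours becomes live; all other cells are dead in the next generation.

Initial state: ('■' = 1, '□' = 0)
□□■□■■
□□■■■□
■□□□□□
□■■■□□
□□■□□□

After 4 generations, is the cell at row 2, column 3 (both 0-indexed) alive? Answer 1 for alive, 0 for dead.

gen 0: □□■□■■
□□■■■□
■□□□□□
□■■■□□
□□■□□□
gen 1: □■■□■■
□■■□■□
□□□□■□
□■■■□□
□□□□■□
gen 2: ■■■□■■
■■■□■□
□□□□■□
□□■■■□
■□□□■■
gen 3: □□■□□□
□□■□■□
□□□□■□
□□□□□□
□□□□□□
gen 4: □□□■□□
□□□□□□
□□□■□□
□□□□□□
□□□□□□

1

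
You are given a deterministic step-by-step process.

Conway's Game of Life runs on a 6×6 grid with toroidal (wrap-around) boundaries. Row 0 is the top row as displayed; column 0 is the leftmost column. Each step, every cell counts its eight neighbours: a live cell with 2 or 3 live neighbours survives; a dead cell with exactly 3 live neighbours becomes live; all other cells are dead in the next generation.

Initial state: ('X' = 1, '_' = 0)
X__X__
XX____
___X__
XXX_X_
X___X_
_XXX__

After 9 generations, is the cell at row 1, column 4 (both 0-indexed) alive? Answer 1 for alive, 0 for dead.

0) X__X__
XX____
___X__
XXX_X_
X___X_
_XXX__
1) X__X__
XXX___
___X_X
XXX_X_
X___X_
XXXXXX
2) ______
XXXXXX
___XXX
XXX_X_
______
__X___
3) X___XX
XXX___
______
XXX_X_
__XX__
______
4) X____X
XX____
___X_X
_XX___
__XX__
___XXX
5) _X____
_X__X_
______
_X__X_
_X____
X_XX_X
6) _X_XXX
______
______
______
_X_XXX
X_X___
7) XXXXXX
____X_
______
____X_
XXXXXX
______
8) XXXXXX
XXX_X_
______
XXX_X_
XXXXXX
______
9) ____X_
____X_
______
____X_
____X_
______

1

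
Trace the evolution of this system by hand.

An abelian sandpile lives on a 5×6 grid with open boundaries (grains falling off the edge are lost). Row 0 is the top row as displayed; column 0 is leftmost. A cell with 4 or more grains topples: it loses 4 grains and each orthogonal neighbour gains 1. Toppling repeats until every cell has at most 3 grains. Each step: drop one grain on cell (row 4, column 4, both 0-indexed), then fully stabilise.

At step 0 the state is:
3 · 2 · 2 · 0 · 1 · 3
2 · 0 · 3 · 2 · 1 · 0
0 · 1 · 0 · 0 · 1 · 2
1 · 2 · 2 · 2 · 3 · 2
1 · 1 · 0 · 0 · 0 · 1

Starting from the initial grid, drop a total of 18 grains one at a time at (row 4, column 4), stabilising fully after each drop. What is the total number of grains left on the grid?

gen 0: 3 · 2 · 2 · 0 · 1 · 3
2 · 0 · 3 · 2 · 1 · 0
0 · 1 · 0 · 0 · 1 · 2
1 · 2 · 2 · 2 · 3 · 2
1 · 1 · 0 · 0 · 0 · 1
gen 1: 3 · 2 · 2 · 0 · 1 · 3
2 · 0 · 3 · 2 · 1 · 0
0 · 1 · 0 · 0 · 1 · 2
1 · 2 · 2 · 2 · 3 · 2
1 · 1 · 0 · 0 · 1 · 1
gen 2: 3 · 2 · 2 · 0 · 1 · 3
2 · 0 · 3 · 2 · 1 · 0
0 · 1 · 0 · 0 · 1 · 2
1 · 2 · 2 · 2 · 3 · 2
1 · 1 · 0 · 0 · 2 · 1
gen 3: 3 · 2 · 2 · 0 · 1 · 3
2 · 0 · 3 · 2 · 1 · 0
0 · 1 · 0 · 0 · 1 · 2
1 · 2 · 2 · 2 · 3 · 2
1 · 1 · 0 · 0 · 3 · 1
gen 4: 3 · 2 · 2 · 0 · 1 · 3
2 · 0 · 3 · 2 · 1 · 0
0 · 1 · 0 · 0 · 2 · 2
1 · 2 · 2 · 3 · 0 · 3
1 · 1 · 0 · 1 · 1 · 2
gen 5: 3 · 2 · 2 · 0 · 1 · 3
2 · 0 · 3 · 2 · 1 · 0
0 · 1 · 0 · 0 · 2 · 2
1 · 2 · 2 · 3 · 0 · 3
1 · 1 · 0 · 1 · 2 · 2
gen 6: 3 · 2 · 2 · 0 · 1 · 3
2 · 0 · 3 · 2 · 1 · 0
0 · 1 · 0 · 0 · 2 · 2
1 · 2 · 2 · 3 · 0 · 3
1 · 1 · 0 · 1 · 3 · 2
gen 7: 3 · 2 · 2 · 0 · 1 · 3
2 · 0 · 3 · 2 · 1 · 0
0 · 1 · 0 · 0 · 2 · 2
1 · 2 · 2 · 3 · 1 · 3
1 · 1 · 0 · 2 · 0 · 3
gen 8: 3 · 2 · 2 · 0 · 1 · 3
2 · 0 · 3 · 2 · 1 · 0
0 · 1 · 0 · 0 · 2 · 2
1 · 2 · 2 · 3 · 1 · 3
1 · 1 · 0 · 2 · 1 · 3
gen 9: 3 · 2 · 2 · 0 · 1 · 3
2 · 0 · 3 · 2 · 1 · 0
0 · 1 · 0 · 0 · 2 · 2
1 · 2 · 2 · 3 · 1 · 3
1 · 1 · 0 · 2 · 2 · 3
gen 10: 3 · 2 · 2 · 0 · 1 · 3
2 · 0 · 3 · 2 · 1 · 0
0 · 1 · 0 · 0 · 2 · 2
1 · 2 · 2 · 3 · 1 · 3
1 · 1 · 0 · 2 · 3 · 3
gen 11: 3 · 2 · 2 · 0 · 1 · 3
2 · 0 · 3 · 2 · 1 · 0
0 · 1 · 0 · 0 · 2 · 3
1 · 2 · 2 · 3 · 3 · 0
1 · 1 · 0 · 3 · 1 · 1
gen 12: 3 · 2 · 2 · 0 · 1 · 3
2 · 0 · 3 · 2 · 1 · 0
0 · 1 · 0 · 0 · 2 · 3
1 · 2 · 2 · 3 · 3 · 0
1 · 1 · 0 · 3 · 2 · 1
gen 13: 3 · 2 · 2 · 0 · 1 · 3
2 · 0 · 3 · 2 · 1 · 0
0 · 1 · 0 · 0 · 2 · 3
1 · 2 · 2 · 3 · 3 · 0
1 · 1 · 0 · 3 · 3 · 1
gen 14: 3 · 2 · 2 · 0 · 1 · 3
2 · 0 · 3 · 2 · 1 · 0
0 · 1 · 0 · 1 · 3 · 3
1 · 2 · 3 · 1 · 1 · 1
1 · 1 · 1 · 1 · 2 · 2
gen 15: 3 · 2 · 2 · 0 · 1 · 3
2 · 0 · 3 · 2 · 1 · 0
0 · 1 · 0 · 1 · 3 · 3
1 · 2 · 3 · 1 · 1 · 1
1 · 1 · 1 · 1 · 3 · 2
gen 16: 3 · 2 · 2 · 0 · 1 · 3
2 · 0 · 3 · 2 · 1 · 0
0 · 1 · 0 · 1 · 3 · 3
1 · 2 · 3 · 1 · 2 · 1
1 · 1 · 1 · 2 · 0 · 3
gen 17: 3 · 2 · 2 · 0 · 1 · 3
2 · 0 · 3 · 2 · 1 · 0
0 · 1 · 0 · 1 · 3 · 3
1 · 2 · 3 · 1 · 2 · 1
1 · 1 · 1 · 2 · 1 · 3
gen 18: 3 · 2 · 2 · 0 · 1 · 3
2 · 0 · 3 · 2 · 1 · 0
0 · 1 · 0 · 1 · 3 · 3
1 · 2 · 3 · 1 · 2 · 1
1 · 1 · 1 · 2 · 2 · 3

47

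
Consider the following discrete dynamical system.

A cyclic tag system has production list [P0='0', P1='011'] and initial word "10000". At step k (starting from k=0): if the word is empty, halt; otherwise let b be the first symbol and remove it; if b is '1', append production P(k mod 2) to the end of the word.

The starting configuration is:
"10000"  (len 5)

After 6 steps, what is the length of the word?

step 0: "10000"  (len 5)
step 1: "00000"  (len 5)
step 2: "0000"  (len 4)
step 3: "000"  (len 3)
step 4: "00"  (len 2)
step 5: "0"  (len 1)
step 6: (halted — word empty)

0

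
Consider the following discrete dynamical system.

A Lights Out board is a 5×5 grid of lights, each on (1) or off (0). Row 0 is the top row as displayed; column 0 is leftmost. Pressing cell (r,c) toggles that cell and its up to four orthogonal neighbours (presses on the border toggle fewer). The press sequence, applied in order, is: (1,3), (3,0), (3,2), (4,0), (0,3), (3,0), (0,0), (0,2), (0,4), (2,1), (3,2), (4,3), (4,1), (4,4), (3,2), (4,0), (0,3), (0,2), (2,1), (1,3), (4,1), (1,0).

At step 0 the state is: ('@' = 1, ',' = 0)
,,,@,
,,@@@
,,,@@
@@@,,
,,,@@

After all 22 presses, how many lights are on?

13

step 0: ,,,@,
,,@@@
,,,@@
@@@,,
,,,@@
step 1: ,,,,,
,,,,,
,,,,@
@@@,,
,,,@@
step 2: ,,,,,
,,,,,
@,,,@
,,@,,
@,,@@
step 3: ,,,,,
,,,,,
@,@,@
,@,@,
@,@@@
step 4: ,,,,,
,,,,,
@,@,@
@@,@,
,@@@@
step 5: ,,@@@
,,,@,
@,@,@
@@,@,
,@@@@
step 6: ,,@@@
,,,@,
,,@,@
,,,@,
@@@@@
step 7: @@@@@
@,,@,
,,@,@
,,,@,
@@@@@
step 8: @,,,@
@,@@,
,,@,@
,,,@,
@@@@@
step 9: @,,@,
@,@@@
,,@,@
,,,@,
@@@@@
step 10: @,,@,
@@@@@
@@,,@
,@,@,
@@@@@
step 11: @,,@,
@@@@@
@@@,@
,,@,,
@@,@@
step 12: @,,@,
@@@@@
@@@,@
,,@@,
@@@,,
step 13: @,,@,
@@@@@
@@@,@
,@@@,
,,,,,
step 14: @,,@,
@@@@@
@@@,@
,@@@@
,,,@@
step 15: @,,@,
@@@@@
@@,,@
,,,,@
,,@@@
step 16: @,,@,
@@@@@
@@,,@
@,,,@
@@@@@
step 17: @,@,@
@@@,@
@@,,@
@,,,@
@@@@@
step 18: @@,@@
@@,,@
@@,,@
@,,,@
@@@@@
step 19: @@,@@
@,,,@
,,@,@
@@,,@
@@@@@
step 20: @@,,@
@,@@,
,,@@@
@@,,@
@@@@@
step 21: @@,,@
@,@@,
,,@@@
@,,,@
,,,@@
step 22: ,@,,@
,@@@,
@,@@@
@,,,@
,,,@@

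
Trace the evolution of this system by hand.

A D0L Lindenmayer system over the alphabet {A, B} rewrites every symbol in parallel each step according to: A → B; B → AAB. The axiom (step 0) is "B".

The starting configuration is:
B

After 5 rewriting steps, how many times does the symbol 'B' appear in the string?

[0] B
[1] AAB
[2] BBAAB
[3] AABAABBBAAB
[4] BBAABBBAABAABAABBBAAB
[5] AABAABBBAABAABAABBBAABBBAABBBAABAABAABBBAAB

21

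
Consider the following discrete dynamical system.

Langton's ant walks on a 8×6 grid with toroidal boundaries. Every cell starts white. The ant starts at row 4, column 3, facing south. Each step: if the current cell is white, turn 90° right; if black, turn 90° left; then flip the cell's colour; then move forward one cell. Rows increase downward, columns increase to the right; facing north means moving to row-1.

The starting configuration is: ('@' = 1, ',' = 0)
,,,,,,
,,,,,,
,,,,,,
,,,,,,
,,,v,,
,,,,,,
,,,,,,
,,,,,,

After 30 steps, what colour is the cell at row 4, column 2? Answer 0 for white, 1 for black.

step 0: ,,,,,,
,,,,,,
,,,,,,
,,,,,,
,,,v,,
,,,,,,
,,,,,,
,,,,,,
step 1: ,,,,,,
,,,,,,
,,,,,,
,,,,,,
,,<@,,
,,,,,,
,,,,,,
,,,,,,
step 2: ,,,,,,
,,,,,,
,,,,,,
,,^,,,
,,@@,,
,,,,,,
,,,,,,
,,,,,,
step 3: ,,,,,,
,,,,,,
,,,,,,
,,@>,,
,,@@,,
,,,,,,
,,,,,,
,,,,,,
step 4: ,,,,,,
,,,,,,
,,,,,,
,,@@,,
,,@v,,
,,,,,,
,,,,,,
,,,,,,
step 5: ,,,,,,
,,,,,,
,,,,,,
,,@@,,
,,@,>,
,,,,,,
,,,,,,
,,,,,,
step 6: ,,,,,,
,,,,,,
,,,,,,
,,@@,,
,,@,@,
,,,,v,
,,,,,,
,,,,,,
step 7: ,,,,,,
,,,,,,
,,,,,,
,,@@,,
,,@,@,
,,,<@,
,,,,,,
,,,,,,
step 8: ,,,,,,
,,,,,,
,,,,,,
,,@@,,
,,@^@,
,,,@@,
,,,,,,
,,,,,,
step 9: ,,,,,,
,,,,,,
,,,,,,
,,@@,,
,,@@>,
,,,@@,
,,,,,,
,,,,,,
step 10: ,,,,,,
,,,,,,
,,,,,,
,,@@^,
,,@@,,
,,,@@,
,,,,,,
,,,,,,
step 11: ,,,,,,
,,,,,,
,,,,,,
,,@@@>
,,@@,,
,,,@@,
,,,,,,
,,,,,,
step 12: ,,,,,,
,,,,,,
,,,,,,
,,@@@@
,,@@,v
,,,@@,
,,,,,,
,,,,,,
step 13: ,,,,,,
,,,,,,
,,,,,,
,,@@@@
,,@@<@
,,,@@,
,,,,,,
,,,,,,
step 14: ,,,,,,
,,,,,,
,,,,,,
,,@@^@
,,@@@@
,,,@@,
,,,,,,
,,,,,,
step 15: ,,,,,,
,,,,,,
,,,,,,
,,@<,@
,,@@@@
,,,@@,
,,,,,,
,,,,,,
step 16: ,,,,,,
,,,,,,
,,,,,,
,,@,,@
,,@v@@
,,,@@,
,,,,,,
,,,,,,
step 17: ,,,,,,
,,,,,,
,,,,,,
,,@,,@
,,@,>@
,,,@@,
,,,,,,
,,,,,,
step 18: ,,,,,,
,,,,,,
,,,,,,
,,@,^@
,,@,,@
,,,@@,
,,,,,,
,,,,,,
step 19: ,,,,,,
,,,,,,
,,,,,,
,,@,@>
,,@,,@
,,,@@,
,,,,,,
,,,,,,
step 20: ,,,,,,
,,,,,,
,,,,,^
,,@,@,
,,@,,@
,,,@@,
,,,,,,
,,,,,,
step 21: ,,,,,,
,,,,,,
>,,,,@
,,@,@,
,,@,,@
,,,@@,
,,,,,,
,,,,,,
step 22: ,,,,,,
,,,,,,
@,,,,@
v,@,@,
,,@,,@
,,,@@,
,,,,,,
,,,,,,
step 23: ,,,,,,
,,,,,,
@,,,,@
@,@,@<
,,@,,@
,,,@@,
,,,,,,
,,,,,,
step 24: ,,,,,,
,,,,,,
@,,,,^
@,@,@@
,,@,,@
,,,@@,
,,,,,,
,,,,,,
step 25: ,,,,,,
,,,,,,
@,,,<,
@,@,@@
,,@,,@
,,,@@,
,,,,,,
,,,,,,
step 26: ,,,,,,
,,,,^,
@,,,@,
@,@,@@
,,@,,@
,,,@@,
,,,,,,
,,,,,,
step 27: ,,,,,,
,,,,@>
@,,,@,
@,@,@@
,,@,,@
,,,@@,
,,,,,,
,,,,,,
step 28: ,,,,,,
,,,,@@
@,,,@v
@,@,@@
,,@,,@
,,,@@,
,,,,,,
,,,,,,
step 29: ,,,,,,
,,,,@@
@,,,<@
@,@,@@
,,@,,@
,,,@@,
,,,,,,
,,,,,,
step 30: ,,,,,,
,,,,@@
@,,,,@
@,@,v@
,,@,,@
,,,@@,
,,,,,,
,,,,,,

1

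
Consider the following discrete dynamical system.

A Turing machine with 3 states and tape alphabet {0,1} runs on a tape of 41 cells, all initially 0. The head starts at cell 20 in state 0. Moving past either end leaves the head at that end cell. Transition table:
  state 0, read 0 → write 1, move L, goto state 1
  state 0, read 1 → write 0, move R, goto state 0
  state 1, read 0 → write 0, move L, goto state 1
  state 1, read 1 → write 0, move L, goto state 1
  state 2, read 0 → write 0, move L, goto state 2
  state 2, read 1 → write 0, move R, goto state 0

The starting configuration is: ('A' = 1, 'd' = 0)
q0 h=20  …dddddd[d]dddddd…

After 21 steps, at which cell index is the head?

0

0) q0 h=20  …dddddd[d]dddddd…
1) q1 h=19  …dddddd[d]Addddd…
2) q1 h=18  …dddddd[d]dAdddd…
3) q1 h=17  …dddddd[d]ddAddd…
4) q1 h=16  …dddddd[d]dddAdd…
5) q1 h=15  …dddddd[d]ddddAd…
6) q1 h=14  …dddddd[d]dddddA…
7) q1 h=13  …dddddd[d]dddddd…
8) q1 h=12  …dddddd[d]dddddd…
9) q1 h=11  …dddddd[d]dddddd…
10) q1 h=10  …dddddd[d]dddddd…
11) q1 h= 9  …dddddd[d]dddddd…
12) q1 h= 8  …dddddd[d]dddddd…
13) q1 h= 7  …dddddd[d]dddddd…
14) q1 h= 6  |dddddd[d]dddddd…
15) q1 h= 5  |ddddd[d]dddddd…
16) q1 h= 4  |dddd[d]dddddd…
17) q1 h= 3  |ddd[d]dddddd…
18) q1 h= 2  |dd[d]dddddd…
19) q1 h= 1  |d[d]dddddd…
20) q1 h= 0  |[d]dddddd…
21) q1 h= 0  |[d]dddddd…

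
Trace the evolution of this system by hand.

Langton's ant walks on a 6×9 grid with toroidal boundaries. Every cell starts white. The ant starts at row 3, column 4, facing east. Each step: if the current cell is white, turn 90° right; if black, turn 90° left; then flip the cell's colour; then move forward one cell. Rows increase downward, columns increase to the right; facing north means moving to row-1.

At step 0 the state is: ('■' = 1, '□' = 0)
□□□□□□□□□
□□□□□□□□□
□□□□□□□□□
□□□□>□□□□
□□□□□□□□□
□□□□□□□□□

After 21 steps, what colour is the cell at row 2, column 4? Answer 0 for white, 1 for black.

0

k=0  □□□□□□□□□
□□□□□□□□□
□□□□□□□□□
□□□□>□□□□
□□□□□□□□□
□□□□□□□□□
k=1  □□□□□□□□□
□□□□□□□□□
□□□□□□□□□
□□□□■□□□□
□□□□v□□□□
□□□□□□□□□
k=2  □□□□□□□□□
□□□□□□□□□
□□□□□□□□□
□□□□■□□□□
□□□<■□□□□
□□□□□□□□□
k=3  □□□□□□□□□
□□□□□□□□□
□□□□□□□□□
□□□^■□□□□
□□□■■□□□□
□□□□□□□□□
k=4  □□□□□□□□□
□□□□□□□□□
□□□□□□□□□
□□□■>□□□□
□□□■■□□□□
□□□□□□□□□
k=5  □□□□□□□□□
□□□□□□□□□
□□□□^□□□□
□□□■□□□□□
□□□■■□□□□
□□□□□□□□□
k=6  □□□□□□□□□
□□□□□□□□□
□□□□■>□□□
□□□■□□□□□
□□□■■□□□□
□□□□□□□□□
k=7  □□□□□□□□□
□□□□□□□□□
□□□□■■□□□
□□□■□v□□□
□□□■■□□□□
□□□□□□□□□
k=8  □□□□□□□□□
□□□□□□□□□
□□□□■■□□□
□□□■<■□□□
□□□■■□□□□
□□□□□□□□□
k=9  □□□□□□□□□
□□□□□□□□□
□□□□^■□□□
□□□■■■□□□
□□□■■□□□□
□□□□□□□□□
k=10  □□□□□□□□□
□□□□□□□□□
□□□<□■□□□
□□□■■■□□□
□□□■■□□□□
□□□□□□□□□
k=11  □□□□□□□□□
□□□^□□□□□
□□□■□■□□□
□□□■■■□□□
□□□■■□□□□
□□□□□□□□□
k=12  □□□□□□□□□
□□□■>□□□□
□□□■□■□□□
□□□■■■□□□
□□□■■□□□□
□□□□□□□□□
k=13  □□□□□□□□□
□□□■■□□□□
□□□■v■□□□
□□□■■■□□□
□□□■■□□□□
□□□□□□□□□
k=14  □□□□□□□□□
□□□■■□□□□
□□□<■■□□□
□□□■■■□□□
□□□■■□□□□
□□□□□□□□□
k=15  □□□□□□□□□
□□□■■□□□□
□□□□■■□□□
□□□v■■□□□
□□□■■□□□□
□□□□□□□□□
k=16  □□□□□□□□□
□□□■■□□□□
□□□□■■□□□
□□□□>■□□□
□□□■■□□□□
□□□□□□□□□
k=17  □□□□□□□□□
□□□■■□□□□
□□□□^■□□□
□□□□□■□□□
□□□■■□□□□
□□□□□□□□□
k=18  □□□□□□□□□
□□□■■□□□□
□□□<□■□□□
□□□□□■□□□
□□□■■□□□□
□□□□□□□□□
k=19  □□□□□□□□□
□□□^■□□□□
□□□■□■□□□
□□□□□■□□□
□□□■■□□□□
□□□□□□□□□
k=20  □□□□□□□□□
□□<□■□□□□
□□□■□■□□□
□□□□□■□□□
□□□■■□□□□
□□□□□□□□□
k=21  □□^□□□□□□
□□■□■□□□□
□□□■□■□□□
□□□□□■□□□
□□□■■□□□□
□□□□□□□□□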